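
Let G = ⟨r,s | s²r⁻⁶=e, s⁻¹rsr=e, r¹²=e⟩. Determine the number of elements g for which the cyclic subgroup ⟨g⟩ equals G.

⟨g⟩ = G would require ord(g) = |G| = 24, but the maximum element order in G is 12 < 24. So G is not cyclic and no single element generates it: the count is 0.

Answer: 0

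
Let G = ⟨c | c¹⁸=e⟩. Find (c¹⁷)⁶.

Compute successive powers of (c¹⁷), reducing at each step:
  (c¹⁷)²: (c¹⁷) · c¹⁷ = c¹⁶
  (c¹⁷)³: (c¹⁶) · c¹⁷ = c¹⁵
  (c¹⁷)⁴: (c¹⁵) · c¹⁷ = c¹⁴
  (c¹⁷)⁵: (c¹⁴) · c¹⁷ = c¹³
  (c¹⁷)⁶: (c¹³) · c¹⁷ = c¹²

Answer: c¹²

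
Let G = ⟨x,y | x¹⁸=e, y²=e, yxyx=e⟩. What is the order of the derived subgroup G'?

G' = [G, G] is generated by all commutators. The generator-pair commutators are: [x, y] = x².
The subgroup they normally generate is {e, x², x⁴, x⁶, x⁸, x¹⁰, x¹², x¹⁴, x¹⁶}, of order 9.
Check: |G/G'| = 36/9 = 4 is the order of the abelianisation.

Answer: 9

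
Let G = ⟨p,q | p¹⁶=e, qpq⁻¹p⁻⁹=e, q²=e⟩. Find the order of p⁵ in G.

Compute successive powers until reaching e:
  (p⁵)¹ = p⁵, (p⁵)² = p¹⁰, (p⁵)³ = p¹⁵, (p⁵)⁴ = p⁴, (p⁵)⁵ = p⁹, (p⁵)⁶ = p¹⁴, (p⁵)⁷ = p³, (p⁵)⁸ = p⁸, (p⁵)⁹ = p¹³, (p⁵)¹⁰ = p², (p⁵)¹¹ = p⁷, (p⁵)¹² = p¹², (p⁵)¹³ = p, (p⁵)¹⁴ = p⁶, (p⁵)¹⁵ = p¹¹, (p⁵)¹⁶ = e.
The smallest positive k with (p⁵)ᵏ = e is 16.

Answer: 16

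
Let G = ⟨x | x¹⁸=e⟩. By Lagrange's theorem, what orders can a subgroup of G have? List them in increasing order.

|G| = 18 = 2 · 3². By Lagrange's theorem the order of any subgroup divides 18; the divisors of 18 are 1, 2, 3, 6, 9, 18.

Answer: 1, 2, 3, 6, 9, 18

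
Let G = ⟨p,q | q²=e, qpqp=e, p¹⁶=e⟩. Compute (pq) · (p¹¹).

Compute (pq) · (p¹¹) by multiplying left to right and reducing via the relations at each step:
  (pq) · p¹¹ = p⁶q

Answer: p⁶q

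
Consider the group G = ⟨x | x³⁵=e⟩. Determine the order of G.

G is generated by a single element, so G is cyclic. The relator gives x³⁵ = e and no smaller power is forced to be e, so the 35 powers {e, x, x², x³, x⁴, x⁵, x⁶, x⁷, x⁸, x⁹, x²², x²³, x²¹, x²⁰, x²⁴, x²⁵, x²⁶, x²⁷, x²⁸, x²⁹, x³², x³³, x³¹, x³⁰, x³⁴, x¹², x¹³, x¹¹, x¹⁰, x¹⁴, x¹⁵, x¹⁶, x¹⁷, x¹⁸, x¹⁹} are distinct. Hence |G| = 35.

Answer: 35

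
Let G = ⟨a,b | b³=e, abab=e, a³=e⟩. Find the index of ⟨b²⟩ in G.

First find ord(b²) by computing successive powers:
  (b²)¹ = b², (b²)² = b, (b²)³ = e.
So |⟨b²⟩| = ord(b²) = 3. With |G| = 12, by Lagrange [G : ⟨b²⟩] = 12/3 = 4.

Answer: 4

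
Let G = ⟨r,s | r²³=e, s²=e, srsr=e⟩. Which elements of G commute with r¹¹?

⟨r¹¹⟩ ⊆ C_G(r¹¹) since powers of r¹¹ commute with r¹¹; so |C_G(r¹¹)| ≥ |⟨r¹¹⟩| = 23.
By orbit–stabilizer, |C_G(r¹¹)| = |G| / |conj. class of r¹¹| = 46 / 2 = 23.
The 23 elements commuting with r¹¹ are {e, r, r², r³, r⁴, r⁵, r⁶, r⁷, r⁸, r⁹, r¹⁰, r¹¹, r¹², r¹³, r¹⁴, r¹⁵, r¹⁶, r¹⁷, r¹⁸, r¹⁹, r²⁰, r²¹, r²²}.

Answer: {e, r, r², r³, r⁴, r⁵, r⁶, r⁷, r⁸, r⁹, r¹⁰, r¹¹, r¹², r¹³, r¹⁴, r¹⁵, r¹⁶, r¹⁷, r¹⁸, r¹⁹, r²⁰, r²¹, r²²}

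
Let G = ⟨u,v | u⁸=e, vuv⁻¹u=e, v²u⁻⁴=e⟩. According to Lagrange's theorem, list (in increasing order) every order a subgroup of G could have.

|G| = 16 = 2⁴. By Lagrange's theorem the order of any subgroup divides 16; the divisors of 16 are 1, 2, 4, 8, 16.

Answer: 1, 2, 4, 8, 16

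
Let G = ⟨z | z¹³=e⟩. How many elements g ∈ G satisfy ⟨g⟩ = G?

G is cyclic of order 13. An element generates G iff its order is 13, and a cyclic group of order 13 has exactly φ(13) = 12 such elements.

Answer: 12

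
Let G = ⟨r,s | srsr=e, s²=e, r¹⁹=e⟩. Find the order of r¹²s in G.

Compute successive powers until reaching e:
  (r¹²s)¹ = r¹²s, (r¹²s)² = e.
The smallest positive k with (r¹²s)ᵏ = e is 2.

Answer: 2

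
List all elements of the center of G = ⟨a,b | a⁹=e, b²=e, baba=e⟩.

An element z ∈ Z(G) iff z commutes with every generator.
For example e is central: e·a = a = a·e; e·b = b = b·e.
Whereas a ∉ Z(G) since a·b = ab ≠ a⁸b = b·a.
Checking each of the 18 elements this way gives Z(G) = {e}, of order 1.

Answer: {e}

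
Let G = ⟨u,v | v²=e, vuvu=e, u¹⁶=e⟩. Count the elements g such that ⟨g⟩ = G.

⟨g⟩ = G would require ord(g) = |G| = 32, but the maximum element order in G is 16 < 32. So G is not cyclic and no single element generates it: the count is 0.

Answer: 0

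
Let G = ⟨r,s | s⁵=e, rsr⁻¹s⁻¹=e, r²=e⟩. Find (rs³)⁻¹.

The order of (rs³) is 10 (smallest k with (rs³)ᵏ = e), so (rs³)⁻¹ = (rs³)⁹ = rs².
Check: (rs³) · (rs²) → (rs³) · r = s³;   (s³) · s² = e, giving e as required.

Answer: rs²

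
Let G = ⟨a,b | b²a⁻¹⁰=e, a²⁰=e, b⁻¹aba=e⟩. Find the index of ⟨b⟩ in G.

First find ord(b) by computing successive powers:
  b¹ = b, b² = a¹⁰, b³ = b⁻¹, b⁴ = e.
So |⟨b⟩| = ord(b) = 4. With |G| = 40, by Lagrange [G : ⟨b⟩] = 40/4 = 10.

Answer: 10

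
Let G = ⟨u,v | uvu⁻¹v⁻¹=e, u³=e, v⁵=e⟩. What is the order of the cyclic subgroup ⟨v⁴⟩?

|⟨v⁴⟩| equals the order of v⁴. Compute successive powers until reaching e:
  (v⁴)¹ = v⁴, (v⁴)² = v³, (v⁴)³ = v², (v⁴)⁴ = v, (v⁴)⁵ = e.
The smallest positive k with (v⁴)ᵏ = e is 5, so |⟨v⁴⟩| = 5.

Answer: 5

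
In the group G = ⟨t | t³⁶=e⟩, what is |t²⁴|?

Compute successive powers until reaching e:
  (t²⁴)¹ = t²⁴, (t²⁴)² = t¹², (t²⁴)³ = e.
The smallest positive k with (t²⁴)ᵏ = e is 3.

Answer: 3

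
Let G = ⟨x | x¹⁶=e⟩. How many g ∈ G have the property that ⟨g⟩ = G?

G is cyclic of order 16. An element generates G iff its order is 16, and a cyclic group of order 16 has exactly φ(16) = 8 such elements.

Answer: 8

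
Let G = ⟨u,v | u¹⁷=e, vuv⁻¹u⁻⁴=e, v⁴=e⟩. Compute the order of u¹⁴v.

Compute successive powers until reaching e:
  (u¹⁴v)¹ = u¹⁴v, (u¹⁴v)² = u²v², (u¹⁴v)³ = u⁵v³, (u¹⁴v)⁴ = e.
The smallest positive k with (u¹⁴v)ᵏ = e is 4.

Answer: 4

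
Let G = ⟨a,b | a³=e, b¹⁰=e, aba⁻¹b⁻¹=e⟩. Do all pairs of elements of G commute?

Each pair of generators commutes: a·b = ab = b·a. Since the generators pairwise commute, every element of G commutes with every other, so G is abelian.

Answer: Yes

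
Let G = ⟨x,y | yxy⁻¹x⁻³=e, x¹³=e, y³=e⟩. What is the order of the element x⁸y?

Compute successive powers until reaching e:
  (x⁸y)¹ = x⁸y, (x⁸y)² = x⁶y², (x⁸y)³ = e.
The smallest positive k with (x⁸y)ᵏ = e is 3.

Answer: 3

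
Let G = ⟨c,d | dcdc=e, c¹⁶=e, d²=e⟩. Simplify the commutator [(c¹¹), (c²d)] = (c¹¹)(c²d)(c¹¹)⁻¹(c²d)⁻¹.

[(c¹¹), (c²d)] = (c¹¹)·(c²d)·(c¹¹)⁻¹·(c²d)⁻¹.
  (c¹¹) · (c²d) = c¹³d
  (c¹³d) · (c⁵) = c⁸d
  (c⁸d) · (c²d) = c⁶

Answer: c⁶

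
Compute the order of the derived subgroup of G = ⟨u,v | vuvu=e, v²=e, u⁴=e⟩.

G' = [G, G] is generated by all commutators. The generator-pair commutators are: [u, v] = u².
The subgroup they normally generate is {e, u²}, of order 2.
Check: |G/G'| = 8/2 = 4 is the order of the abelianisation.

Answer: 2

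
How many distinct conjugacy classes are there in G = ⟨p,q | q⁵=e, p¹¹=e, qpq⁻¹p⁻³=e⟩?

The conjugacy classes (representative and size) are:
  [e] (size 1), [p³] (size 5), [p⁶] (size 5), [p⁷q] (size 11), [p⁹q²] (size 11), [p⁷q³] (size 11), [p⁷q⁴] (size 11).
Class equation: 1 + 5 + 5 + 11 + 11 + 11 + 11 = 55 = |G|. So G has 7 conjugacy classes.

Answer: 7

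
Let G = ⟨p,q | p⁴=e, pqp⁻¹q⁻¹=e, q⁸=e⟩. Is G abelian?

Each pair of generators commutes: p·q = pq = q·p. Since the generators pairwise commute, every element of G commutes with every other, so G is abelian.

Answer: Yes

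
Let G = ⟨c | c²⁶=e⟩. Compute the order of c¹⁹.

Compute successive powers until reaching e:
  (c¹⁹)¹ = c¹⁹, (c¹⁹)² = c¹², (c¹⁹)³ = c⁵, (c¹⁹)⁴ = c²⁴, (c¹⁹)⁵ = c¹⁷, (c¹⁹)⁶ = c¹⁰, (c¹⁹)⁷ = c³, (c¹⁹)⁸ = c²², (c¹⁹)⁹ = c¹⁵, (c¹⁹)¹⁰ = c⁸, (c¹⁹)¹¹ = c, (c¹⁹)¹² = c²⁰, (c¹⁹)¹³ = c¹³, (c¹⁹)¹⁴ = c⁶, (c¹⁹)¹⁵ = c²⁵, (c¹⁹)¹⁶ = c¹⁸, (c¹⁹)¹⁷ = c¹¹, (c¹⁹)¹⁸ = c⁴, (c¹⁹)¹⁹ = c²³, (c¹⁹)²⁰ = c¹⁶, (c¹⁹)²¹ = c⁹, (c¹⁹)²² = c², (c¹⁹)²³ = c²¹, (c¹⁹)²⁴ = c¹⁴, (c¹⁹)²⁵ = c⁷, (c¹⁹)²⁶ = e.
The smallest positive k with (c¹⁹)ᵏ = e is 26.

Answer: 26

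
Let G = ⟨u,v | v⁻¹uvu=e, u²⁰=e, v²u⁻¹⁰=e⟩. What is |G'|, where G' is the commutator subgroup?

G' = [G, G] is generated by all commutators. The generator-pair commutators are: [u, v] = u².
The subgroup they normally generate is {e, u², u⁴, u⁶, u⁸, u¹⁰, u¹², u¹⁴, u¹⁶, u¹⁸}, of order 10.
Check: |G/G'| = 40/10 = 4 is the order of the abelianisation.

Answer: 10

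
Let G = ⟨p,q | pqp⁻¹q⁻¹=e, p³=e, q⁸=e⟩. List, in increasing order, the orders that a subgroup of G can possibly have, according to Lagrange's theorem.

|G| = 24 = 2³ · 3. By Lagrange's theorem the order of any subgroup divides 24; the divisors of 24 are 1, 2, 3, 4, 6, 8, 12, 24.

Answer: 1, 2, 3, 4, 6, 8, 12, 24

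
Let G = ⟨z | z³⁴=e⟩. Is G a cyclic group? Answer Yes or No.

|G| = 34. The element z has order 34 (its powers give 34 distinct elements), so ⟨z⟩ = G and G is cyclic.

Answer: Yes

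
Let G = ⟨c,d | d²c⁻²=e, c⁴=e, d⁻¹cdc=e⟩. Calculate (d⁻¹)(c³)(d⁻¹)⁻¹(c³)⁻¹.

[(d⁻¹), (c³)] = (d⁻¹)·(c³)·(d⁻¹)⁻¹·(c³)⁻¹.
  (d⁻¹) · (c³) = cd⁻¹
  (cd⁻¹) · d = c
  c · c = c²

Answer: c²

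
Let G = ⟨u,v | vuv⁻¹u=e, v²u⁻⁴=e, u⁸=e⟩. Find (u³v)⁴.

Compute successive powers of (u³v), reducing at each step:
  (u³v)²: (u³v) · u³ = v;   v · v = u⁴
  (u³v)³: (u⁴) · u³ = u⁷;   (u⁷) · v = u³v⁻¹
  (u³v)⁴: (u³v⁻¹) · u³ = v⁻¹;   (v⁻¹) · v = e

Answer: e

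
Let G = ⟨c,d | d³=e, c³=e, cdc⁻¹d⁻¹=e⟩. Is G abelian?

Each pair of generators commutes: c·d = cd = d·c. Since the generators pairwise commute, every element of G commutes with every other, so G is abelian.

Answer: Yes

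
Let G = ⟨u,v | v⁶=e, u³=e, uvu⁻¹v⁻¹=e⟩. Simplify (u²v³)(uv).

Compute (u²v³) · (uv) by multiplying left to right and reducing via the relations at each step:
  (u²v³) · u = v³
  (v³) · v = v⁴

Answer: v⁴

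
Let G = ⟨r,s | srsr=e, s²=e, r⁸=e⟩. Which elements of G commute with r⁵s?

⟨r⁵s⟩ ⊆ C_G(r⁵s) since powers of r⁵s commute with r⁵s; so |C_G(r⁵s)| ≥ |⟨r⁵s⟩| = 2.
By orbit–stabilizer, |C_G(r⁵s)| = |G| / |conj. class of r⁵s| = 16 / 4 = 4.
The 4 elements commuting with r⁵s are {e, r⁴, rs, r⁵s}.

Answer: {e, r⁴, rs, r⁵s}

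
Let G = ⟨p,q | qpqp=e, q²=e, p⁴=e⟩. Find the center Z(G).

An element z ∈ Z(G) iff z commutes with every generator.
For example p² is central: (p²)·p = p³ = p·(p²); (p²)·q = p²q = q·(p²).
Whereas p ∉ Z(G) since p·q = pq ≠ p³q = q·p.
Checking each of the 8 elements this way gives Z(G) = {e, p²}, of order 2.

Answer: {e, p²}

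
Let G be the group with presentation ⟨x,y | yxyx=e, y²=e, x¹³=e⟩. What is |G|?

Enumerate words in the generators, reducing via the relations: the distinct elements are
  {e, x, y, xy, x², x³, x⁴, x⁵, x⁶, x⁷, x⁸, x⁹, x²y, x³y, x¹², x¹¹, x¹⁰, x⁴y, x⁵y, x⁶y, x⁷y, x⁸y, x⁹y, x¹²y, x¹¹y, x¹⁰y}.
No further products give new elements, so |G| = 26.

Answer: 26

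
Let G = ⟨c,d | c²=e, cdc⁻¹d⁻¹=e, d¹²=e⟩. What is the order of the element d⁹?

Compute successive powers until reaching e:
  (d⁹)¹ = d⁹, (d⁹)² = d⁶, (d⁹)³ = d³, (d⁹)⁴ = e.
The smallest positive k with (d⁹)ᵏ = e is 4.

Answer: 4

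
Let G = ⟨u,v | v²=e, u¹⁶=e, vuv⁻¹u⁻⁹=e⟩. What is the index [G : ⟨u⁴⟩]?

First find ord(u⁴) by computing successive powers:
  (u⁴)¹ = u⁴, (u⁴)² = u⁸, (u⁴)³ = u¹², (u⁴)⁴ = e.
So |⟨u⁴⟩| = ord(u⁴) = 4. With |G| = 32, by Lagrange [G : ⟨u⁴⟩] = 32/4 = 8.

Answer: 8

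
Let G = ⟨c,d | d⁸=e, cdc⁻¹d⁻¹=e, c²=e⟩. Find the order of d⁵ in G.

Compute successive powers until reaching e:
  (d⁵)¹ = d⁵, (d⁵)² = d², (d⁵)³ = d⁷, (d⁵)⁴ = d⁴, (d⁵)⁵ = d, (d⁵)⁶ = d⁶, (d⁵)⁷ = d³, (d⁵)⁸ = e.
The smallest positive k with (d⁵)ᵏ = e is 8.

Answer: 8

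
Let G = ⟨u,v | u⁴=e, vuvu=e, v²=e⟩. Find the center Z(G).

An element z ∈ Z(G) iff z commutes with every generator.
For example u² is central: (u²)·u = u³ = u·(u²); (u²)·v = u²v = v·(u²).
Whereas u ∉ Z(G) since u·v = uv ≠ u³v = v·u.
Checking each of the 8 elements this way gives Z(G) = {e, u²}, of order 2.

Answer: {e, u²}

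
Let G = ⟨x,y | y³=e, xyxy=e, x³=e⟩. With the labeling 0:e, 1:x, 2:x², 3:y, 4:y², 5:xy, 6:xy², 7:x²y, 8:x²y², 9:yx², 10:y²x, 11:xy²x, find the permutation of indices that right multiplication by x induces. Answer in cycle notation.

(0 1 2)(3 8 9)(4 10 5)(6 11 7)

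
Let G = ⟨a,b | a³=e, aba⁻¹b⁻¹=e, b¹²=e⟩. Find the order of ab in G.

Compute successive powers until reaching e:
  (ab)¹ = ab, (ab)² = a²b², (ab)³ = b³, (ab)⁴ = ab⁴, (ab)⁵ = a²b⁵, (ab)⁶ = b⁶, (ab)⁷ = ab⁷, (ab)⁸ = a²b⁸, (ab)⁹ = b⁹, (ab)¹⁰ = ab¹⁰, (ab)¹¹ = a²b¹¹, (ab)¹² = e.
The smallest positive k with (ab)ᵏ = e is 12.

Answer: 12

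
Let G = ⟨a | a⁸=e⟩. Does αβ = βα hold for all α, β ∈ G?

G has a single generator, so G is cyclic and hence abelian.

Answer: Yes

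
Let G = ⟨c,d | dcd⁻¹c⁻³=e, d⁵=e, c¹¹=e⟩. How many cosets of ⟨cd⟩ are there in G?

First find ord(cd) by computing successive powers:
  (cd)¹ = cd, (cd)² = c⁴d², (cd)³ = c²d³, (cd)⁴ = c⁷d⁴, (cd)⁵ = e.
So |⟨cd⟩| = ord(cd) = 5. With |G| = 55, by Lagrange [G : ⟨cd⟩] = 55/5 = 11.

Answer: 11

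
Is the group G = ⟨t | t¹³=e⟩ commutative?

G has a single generator, so G is cyclic and hence abelian.

Answer: Yes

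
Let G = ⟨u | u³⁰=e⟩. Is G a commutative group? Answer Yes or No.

G has a single generator, so G is cyclic and hence abelian.

Answer: Yes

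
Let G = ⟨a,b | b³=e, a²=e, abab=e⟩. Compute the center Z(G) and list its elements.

An element z ∈ Z(G) iff z commutes with every generator.
For example e is central: e·a = a = a·e; e·b = b = b·e.
Whereas a ∉ Z(G) since a·b = ab ≠ ab² = b·a.
Checking each of the 6 elements this way gives Z(G) = {e}, of order 1.

Answer: {e}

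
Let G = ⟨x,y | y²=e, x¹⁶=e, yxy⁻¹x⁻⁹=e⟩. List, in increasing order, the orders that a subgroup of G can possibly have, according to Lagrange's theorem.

|G| = 32 = 2⁵. By Lagrange's theorem the order of any subgroup divides 32; the divisors of 32 are 1, 2, 4, 8, 16, 32.

Answer: 1, 2, 4, 8, 16, 32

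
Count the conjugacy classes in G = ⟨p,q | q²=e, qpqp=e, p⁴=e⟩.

The conjugacy classes (representative and size) are:
  [e] (size 1), [p] (size 2), [p²] (size 1), [p²q] (size 2), [p³q] (size 2).
Class equation: 1 + 2 + 1 + 2 + 2 = 8 = |G|. So G has 5 conjugacy classes.

Answer: 5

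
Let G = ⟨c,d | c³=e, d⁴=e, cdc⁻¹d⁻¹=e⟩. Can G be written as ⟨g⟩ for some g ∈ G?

|G| = 12. The element cd has order 12 (its powers give 12 distinct elements), so ⟨cd⟩ = G and G is cyclic.

Answer: Yes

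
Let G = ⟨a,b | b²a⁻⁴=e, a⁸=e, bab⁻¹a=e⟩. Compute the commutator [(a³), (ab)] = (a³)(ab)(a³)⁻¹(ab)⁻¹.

[(a³), (ab)] = (a³)·(ab)·(a³)⁻¹·(ab)⁻¹.
  (a³) · (ab) = b⁻¹
  (b⁻¹) · (a⁵) = a³b⁻¹
  (a³b⁻¹) · (ab⁻¹) = a⁶

Answer: a⁶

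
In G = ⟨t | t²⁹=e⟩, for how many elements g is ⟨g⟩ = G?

G is cyclic of order 29. An element generates G iff its order is 29, and a cyclic group of order 29 has exactly φ(29) = 28 such elements.

Answer: 28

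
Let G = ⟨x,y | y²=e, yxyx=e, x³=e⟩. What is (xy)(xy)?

Compute (xy) · (xy) by multiplying left to right and reducing via the relations at each step:
  (xy) · x = y
  y · y = e

Answer: e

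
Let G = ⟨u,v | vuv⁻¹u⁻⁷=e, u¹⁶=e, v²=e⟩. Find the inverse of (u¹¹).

The order of (u¹¹) is 16 (smallest k with (u¹¹)ᵏ = e), so (u¹¹)⁻¹ = (u¹¹)¹⁵ = u⁵.
Check: (u¹¹) · (u⁵) → (u¹¹) · u⁵ = e, giving e as required.

Answer: u⁵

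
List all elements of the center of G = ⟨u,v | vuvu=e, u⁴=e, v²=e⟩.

An element z ∈ Z(G) iff z commutes with every generator.
For example u² is central: (u²)·u = u³ = u·(u²); (u²)·v = u²v = v·(u²).
Whereas u ∉ Z(G) since u·v = uv ≠ u³v = v·u.
Checking each of the 8 elements this way gives Z(G) = {e, u²}, of order 2.

Answer: {e, u²}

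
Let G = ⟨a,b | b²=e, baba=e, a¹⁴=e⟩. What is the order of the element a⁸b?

Compute successive powers until reaching e:
  (a⁸b)¹ = a⁸b, (a⁸b)² = e.
The smallest positive k with (a⁸b)ᵏ = e is 2.

Answer: 2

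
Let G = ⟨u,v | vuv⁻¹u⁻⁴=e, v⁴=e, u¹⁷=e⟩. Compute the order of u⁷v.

Compute successive powers until reaching e:
  (u⁷v)¹ = u⁷v, (u⁷v)² = uv², (u⁷v)³ = u¹¹v³, (u⁷v)⁴ = e.
The smallest positive k with (u⁷v)ᵏ = e is 4.

Answer: 4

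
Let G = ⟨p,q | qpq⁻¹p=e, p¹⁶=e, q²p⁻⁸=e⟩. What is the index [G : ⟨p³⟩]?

First find ord(p³) by computing successive powers:
  (p³)¹ = p³, (p³)² = p⁶, (p³)³ = p⁹, (p³)⁴ = p¹², (p³)⁵ = p¹⁵, (p³)⁶ = p², (p³)⁷ = p⁵, (p³)⁸ = p⁸, (p³)⁹ = p¹¹, (p³)¹⁰ = p¹⁴, (p³)¹¹ = p, (p³)¹² = p⁴, (p³)¹³ = p⁷, (p³)¹⁴ = p¹⁰, (p³)¹⁵ = p¹³, (p³)¹⁶ = e.
So |⟨p³⟩| = ord(p³) = 16. With |G| = 32, by Lagrange [G : ⟨p³⟩] = 32/16 = 2.

Answer: 2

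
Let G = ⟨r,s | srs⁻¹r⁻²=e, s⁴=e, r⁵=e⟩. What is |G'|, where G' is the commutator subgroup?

G' = [G, G] is generated by all commutators. The generator-pair commutators are: [r, s] = r⁴.
The subgroup they normally generate is {e, r, r², r³, r⁴}, of order 5.
Check: |G/G'| = 20/5 = 4 is the order of the abelianisation.

Answer: 5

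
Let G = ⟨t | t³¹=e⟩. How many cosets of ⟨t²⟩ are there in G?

First find ord(t²) by computing successive powers:
  (t²)¹ = t², (t²)² = t⁴, (t²)³ = t⁶, (t²)⁴ = t⁸, (t²)⁵ = t¹⁰, (t²)⁶ = t¹², (t²)⁷ = t¹⁴, (t²)⁸ = t¹⁶, (t²)⁹ = t¹⁸, (t²)¹⁰ = t²⁰, (t²)¹¹ = t²², (t²)¹² = t²⁴, (t²)¹³ = t²⁶, (t²)¹⁴ = t²⁸, (t²)¹⁵ = t³⁰, (t²)¹⁶ = t, (t²)¹⁷ = t³, (t²)¹⁸ = t⁵, (t²)¹⁹ = t⁷, (t²)²⁰ = t⁹, (t²)²¹ = t¹¹, (t²)²² = t¹³, (t²)²³ = t¹⁵, (t²)²⁴ = t¹⁷, (t²)²⁵ = t¹⁹, (t²)²⁶ = t²¹, (t²)²⁷ = t²³, (t²)²⁸ = t²⁵, (t²)²⁹ = t²⁷, (t²)³⁰ = t²⁹, (t²)³¹ = e.
So |⟨t²⟩| = ord(t²) = 31. With |G| = 31, by Lagrange [G : ⟨t²⟩] = 31/31 = 1.

Answer: 1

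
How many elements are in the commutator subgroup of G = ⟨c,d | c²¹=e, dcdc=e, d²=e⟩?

G' = [G, G] is generated by all commutators. The generator-pair commutators are: [c, d] = c².
The subgroup they normally generate is {e, c, c², c³, c⁴, c⁵, c⁶, c⁷, c⁸, c⁹, c¹⁰, c¹¹, c¹², c¹³, c¹⁴, c¹⁵, c¹⁶, c¹⁷, c¹⁸, c¹⁹, c²⁰}, of order 21.
Check: |G/G'| = 42/21 = 2 is the order of the abelianisation.

Answer: 21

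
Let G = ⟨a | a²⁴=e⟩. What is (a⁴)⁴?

Compute successive powers of (a⁴), reducing at each step:
  (a⁴)²: (a⁴) · a⁴ = a⁸
  (a⁴)³: (a⁸) · a⁴ = a¹²
  (a⁴)⁴: (a¹²) · a⁴ = a¹⁶

Answer: a¹⁶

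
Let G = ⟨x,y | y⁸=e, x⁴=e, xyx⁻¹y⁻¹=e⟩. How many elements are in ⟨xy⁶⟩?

|⟨xy⁶⟩| equals the order of xy⁶. Compute successive powers until reaching e:
  (xy⁶)¹ = xy⁶, (xy⁶)² = x²y⁴, (xy⁶)³ = x³y², (xy⁶)⁴ = e.
The smallest positive k with (xy⁶)ᵏ = e is 4, so |⟨xy⁶⟩| = 4.

Answer: 4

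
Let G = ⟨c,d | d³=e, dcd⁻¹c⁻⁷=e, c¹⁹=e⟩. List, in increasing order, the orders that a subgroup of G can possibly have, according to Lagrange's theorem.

|G| = 57 = 3 · 19. By Lagrange's theorem the order of any subgroup divides 57; the divisors of 57 are 1, 3, 19, 57.

Answer: 1, 3, 19, 57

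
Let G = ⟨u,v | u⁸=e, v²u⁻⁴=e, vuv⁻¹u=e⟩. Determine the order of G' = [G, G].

G' = [G, G] is generated by all commutators. The generator-pair commutators are: [u, v] = u².
The subgroup they normally generate is {e, u², u⁴, u⁶}, of order 4.
Check: |G/G'| = 16/4 = 4 is the order of the abelianisation.

Answer: 4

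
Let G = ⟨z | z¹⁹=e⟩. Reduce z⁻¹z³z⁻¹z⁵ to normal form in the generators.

Multiply left to right, reducing at each step:
  (z¹⁸) · z³ = z²
  (z²) · z⁻¹ = z
  z · z⁵ = z⁶

Answer: z⁶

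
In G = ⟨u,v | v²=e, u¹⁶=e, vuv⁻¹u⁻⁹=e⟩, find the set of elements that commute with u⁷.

⟨u⁷⟩ ⊆ C_G(u⁷) since powers of u⁷ commute with u⁷; so |C_G(u⁷)| ≥ |⟨u⁷⟩| = 16.
By orbit–stabilizer, |C_G(u⁷)| = |G| / |conj. class of u⁷| = 32 / 2 = 16.
The 16 elements commuting with u⁷ are {e, u, u², u³, u⁴, u⁵, u⁶, u⁷, u⁸, u⁹, u¹⁰, u¹¹, u¹², u¹³, u¹⁴, u¹⁵}.

Answer: {e, u, u², u³, u⁴, u⁵, u⁶, u⁷, u⁸, u⁹, u¹⁰, u¹¹, u¹², u¹³, u¹⁴, u¹⁵}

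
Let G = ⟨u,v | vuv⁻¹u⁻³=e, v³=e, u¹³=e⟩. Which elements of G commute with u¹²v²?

⟨u¹²v²⟩ ⊆ C_G(u¹²v²) since powers of u¹²v² commute with u¹²v²; so |C_G(u¹²v²)| ≥ |⟨u¹²v²⟩| = 3.
By orbit–stabilizer, |C_G(u¹²v²)| = |G| / |conj. class of u¹²v²| = 39 / 13 = 3.
The 3 elements commuting with u¹²v² are {e, u³v, u¹²v²}.

Answer: {e, u³v, u¹²v²}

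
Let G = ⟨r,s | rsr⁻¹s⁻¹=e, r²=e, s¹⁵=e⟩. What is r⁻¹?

The order of r is 2 (smallest k with rᵏ = e), so r⁻¹ = r¹ = r.
Check: r · r → r · r = e, giving e as required.

Answer: r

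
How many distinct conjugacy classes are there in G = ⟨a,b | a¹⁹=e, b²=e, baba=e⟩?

The conjugacy classes (representative and size) are:
  [e] (size 1), [a¹⁸] (size 2), [a²] (size 2), [a¹⁶] (size 2), [a⁴] (size 2), [a¹⁴] (size 2), [a¹³] (size 2), [a¹²] (size 2), [a⁸] (size 2), [a⁹] (size 2), [b] (size 19).
Class equation: 1 + 2 + 2 + 2 + 2 + 2 + 2 + 2 + 2 + 2 + 19 = 38 = |G|. So G has 11 conjugacy classes.

Answer: 11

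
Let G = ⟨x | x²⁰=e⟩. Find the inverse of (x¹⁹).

The order of (x¹⁹) is 20 (smallest k with (x¹⁹)ᵏ = e), so (x¹⁹)⁻¹ = (x¹⁹)¹⁹ = x.
Check: (x¹⁹) · x → (x¹⁹) · x = e, giving e as required.

Answer: x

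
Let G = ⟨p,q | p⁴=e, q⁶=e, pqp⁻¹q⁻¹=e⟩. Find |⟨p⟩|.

|⟨p⟩| equals the order of p. Compute successive powers until reaching e:
  p¹ = p, p² = p², p³ = p³, p⁴ = e.
The smallest positive k with pᵏ = e is 4, so |⟨p⟩| = 4.

Answer: 4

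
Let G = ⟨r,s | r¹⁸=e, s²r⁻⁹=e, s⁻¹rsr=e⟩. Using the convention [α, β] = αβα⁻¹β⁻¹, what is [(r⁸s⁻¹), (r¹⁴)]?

[(r⁸s⁻¹), (r¹⁴)] = (r⁸s⁻¹)·(r¹⁴)·(r⁸s⁻¹)⁻¹·(r¹⁴)⁻¹.
  (r⁸s⁻¹) · (r¹⁴) = r³s
  (r³s) · (r⁸s) = r⁴
  (r⁴) · (r⁴) = r⁸

Answer: r⁸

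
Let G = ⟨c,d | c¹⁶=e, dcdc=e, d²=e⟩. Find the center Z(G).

An element z ∈ Z(G) iff z commutes with every generator.
For example c⁸ is central: (c⁸)·c = c⁹ = c·(c⁸); (c⁸)·d = c⁸d = d·(c⁸).
Whereas c ∉ Z(G) since c·d = cd ≠ c¹⁵d = d·c.
Checking each of the 32 elements this way gives Z(G) = {e, c⁸}, of order 2.

Answer: {e, c⁸}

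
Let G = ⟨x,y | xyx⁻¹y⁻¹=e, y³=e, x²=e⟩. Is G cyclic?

|G| = 6. The element xy has order 6 (its powers give 6 distinct elements), so ⟨xy⟩ = G and G is cyclic.

Answer: Yes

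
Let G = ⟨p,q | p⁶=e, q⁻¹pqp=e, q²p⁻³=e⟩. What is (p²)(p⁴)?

Compute (p²) · (p⁴) by multiplying left to right and reducing via the relations at each step:
  (p²) · p⁴ = e

Answer: e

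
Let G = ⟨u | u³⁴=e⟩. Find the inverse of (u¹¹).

The order of (u¹¹) is 34 (smallest k with (u¹¹)ᵏ = e), so (u¹¹)⁻¹ = (u¹¹)³³ = u²³.
Check: (u¹¹) · (u²³) → (u¹¹) · u²³ = e, giving e as required.

Answer: u²³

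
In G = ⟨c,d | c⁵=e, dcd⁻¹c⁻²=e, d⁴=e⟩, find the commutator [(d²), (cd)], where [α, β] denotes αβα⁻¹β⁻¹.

[(d²), (cd)] = (d²)·(cd)·(d²)⁻¹·(cd)⁻¹.
  (d²) · (cd) = c⁴d³
  (c⁴d³) · (d²) = c⁴d
  (c⁴d) · (c²d³) = c³

Answer: c³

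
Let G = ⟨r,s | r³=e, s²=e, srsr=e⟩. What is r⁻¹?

The order of r is 3 (smallest k with rᵏ = e), so r⁻¹ = r² = r².
Check: r · (r²) → r · r² = e, giving e as required.

Answer: r²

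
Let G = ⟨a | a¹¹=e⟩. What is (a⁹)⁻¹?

The order of (a⁹) is 11 (smallest k with (a⁹)ᵏ = e), so (a⁹)⁻¹ = (a⁹)¹⁰ = a².
Check: (a⁹) · (a²) → (a⁹) · a² = e, giving e as required.

Answer: a²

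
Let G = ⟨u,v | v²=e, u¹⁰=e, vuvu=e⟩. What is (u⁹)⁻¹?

The order of (u⁹) is 10 (smallest k with (u⁹)ᵏ = e), so (u⁹)⁻¹ = (u⁹)⁹ = u.
Check: (u⁹) · u → (u⁹) · u = e, giving e as required.

Answer: u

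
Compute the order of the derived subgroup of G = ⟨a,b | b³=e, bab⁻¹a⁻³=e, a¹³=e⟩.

G' = [G, G] is generated by all commutators. The generator-pair commutators are: [a, b] = a¹¹.
The subgroup they normally generate is {e, a, a², a³, a⁴, a⁵, a⁶, a⁷, a⁸, a⁹, a¹⁰, a¹¹, a¹²}, of order 13.
Check: |G/G'| = 39/13 = 3 is the order of the abelianisation.

Answer: 13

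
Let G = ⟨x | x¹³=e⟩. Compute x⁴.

Compute successive powers of x, reducing at each step:
  x²: x · x = x²
  x³: (x²) · x = x³
  x⁴: (x³) · x = x⁴

Answer: x⁴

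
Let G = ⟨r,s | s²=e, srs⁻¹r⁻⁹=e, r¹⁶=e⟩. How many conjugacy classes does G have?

The conjugacy classes (representative and size) are:
  [e] (size 1), [r⁹] (size 2), [r²] (size 1), [r³] (size 2), [r⁴] (size 1), [r¹³] (size 2), [r⁶] (size 1), [r¹⁵] (size 2), [r⁸] (size 1), [r¹⁰] (size 1), [r¹²] (size 1), [r¹⁴] (size 1), [s] (size 2), [rs] (size 2), [r²s] (size 2), [r¹¹s] (size 2), [r⁴s] (size 2), [r¹³s] (size 2), [r¹⁴s] (size 2), [r¹⁵s] (size 2).
Class equation: 1 + 2 + 1 + 2 + 1 + 2 + 1 + 2 + 1 + 1 + 1 + 1 + 2 + 2 + 2 + 2 + 2 + 2 + 2 + 2 = 32 = |G|. So G has 20 conjugacy classes.

Answer: 20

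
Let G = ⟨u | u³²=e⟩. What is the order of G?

G is generated by a single element, so G is cyclic. The relator gives u³² = e and no smaller power is forced to be e, so the 32 powers {e, u, u², u³, u⁴, u⁵, u⁶, u⁷, u⁸, u⁹, u²², u²³, u²¹, u²⁰, u²⁴, u²⁵, u²⁶, u²⁷, u²⁸, u²⁹, u³¹, u³⁰, u¹², u¹³, u¹¹, u¹⁰, u¹⁴, u¹⁵, u¹⁶, u¹⁷, u¹⁸, u¹⁹} are distinct. Hence |G| = 32.

Answer: 32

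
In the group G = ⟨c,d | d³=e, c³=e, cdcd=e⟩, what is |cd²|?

Compute successive powers until reaching e:
  (cd²)¹ = cd², (cd²)² = dc², (cd²)³ = e.
The smallest positive k with (cd²)ᵏ = e is 3.

Answer: 3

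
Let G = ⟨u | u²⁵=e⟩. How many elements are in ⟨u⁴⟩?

|⟨u⁴⟩| equals the order of u⁴. Compute successive powers until reaching e:
  (u⁴)¹ = u⁴, (u⁴)² = u⁸, (u⁴)³ = u¹², (u⁴)⁴ = u¹⁶, (u⁴)⁵ = u²⁰, (u⁴)⁶ = u²⁴, (u⁴)⁷ = u³, (u⁴)⁸ = u⁷, (u⁴)⁹ = u¹¹, (u⁴)¹⁰ = u¹⁵, (u⁴)¹¹ = u¹⁹, (u⁴)¹² = u²³, (u⁴)¹³ = u², (u⁴)¹⁴ = u⁶, (u⁴)¹⁵ = u¹⁰, (u⁴)¹⁶ = u¹⁴, (u⁴)¹⁷ = u¹⁸, (u⁴)¹⁸ = u²², (u⁴)¹⁹ = u, (u⁴)²⁰ = u⁵, (u⁴)²¹ = u⁹, (u⁴)²² = u¹³, (u⁴)²³ = u¹⁷, (u⁴)²⁴ = u²¹, (u⁴)²⁵ = e.
The smallest positive k with (u⁴)ᵏ = e is 25, so |⟨u⁴⟩| = 25.

Answer: 25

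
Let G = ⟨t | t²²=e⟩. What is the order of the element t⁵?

Compute successive powers until reaching e:
  (t⁵)¹ = t⁵, (t⁵)² = t¹⁰, (t⁵)³ = t¹⁵, (t⁵)⁴ = t²⁰, (t⁵)⁵ = t³, (t⁵)⁶ = t⁸, (t⁵)⁷ = t¹³, (t⁵)⁸ = t¹⁸, (t⁵)⁹ = t, (t⁵)¹⁰ = t⁶, (t⁵)¹¹ = t¹¹, (t⁵)¹² = t¹⁶, (t⁵)¹³ = t²¹, (t⁵)¹⁴ = t⁴, (t⁵)¹⁵ = t⁹, (t⁵)¹⁶ = t¹⁴, (t⁵)¹⁷ = t¹⁹, (t⁵)¹⁸ = t², (t⁵)¹⁹ = t⁷, (t⁵)²⁰ = t¹², (t⁵)²¹ = t¹⁷, (t⁵)²² = e.
The smallest positive k with (t⁵)ᵏ = e is 22.

Answer: 22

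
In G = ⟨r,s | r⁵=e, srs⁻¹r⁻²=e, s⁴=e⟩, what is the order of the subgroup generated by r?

|⟨r⟩| equals the order of r. Compute successive powers until reaching e:
  r¹ = r, r² = r², r³ = r³, r⁴ = r⁴, r⁵ = e.
The smallest positive k with rᵏ = e is 5, so |⟨r⟩| = 5.

Answer: 5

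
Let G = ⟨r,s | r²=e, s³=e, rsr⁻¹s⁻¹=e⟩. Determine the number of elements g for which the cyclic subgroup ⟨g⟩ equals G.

G is cyclic of order 6. An element generates G iff its order is 6, and a cyclic group of order 6 has exactly φ(6) = 2 such elements.

Answer: 2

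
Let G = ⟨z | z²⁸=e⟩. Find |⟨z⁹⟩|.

|⟨z⁹⟩| equals the order of z⁹. Compute successive powers until reaching e:
  (z⁹)¹ = z⁹, (z⁹)² = z¹⁸, (z⁹)³ = z²⁷, (z⁹)⁴ = z⁸, (z⁹)⁵ = z¹⁷, (z⁹)⁶ = z²⁶, (z⁹)⁷ = z⁷, (z⁹)⁸ = z¹⁶, (z⁹)⁹ = z²⁵, (z⁹)¹⁰ = z⁶, (z⁹)¹¹ = z¹⁵, (z⁹)¹² = z²⁴, (z⁹)¹³ = z⁵, (z⁹)¹⁴ = z¹⁴, (z⁹)¹⁵ = z²³, (z⁹)¹⁶ = z⁴, (z⁹)¹⁷ = z¹³, (z⁹)¹⁸ = z²², (z⁹)¹⁹ = z³, (z⁹)²⁰ = z¹², (z⁹)²¹ = z²¹, (z⁹)²² = z², (z⁹)²³ = z¹¹, (z⁹)²⁴ = z²⁰, (z⁹)²⁵ = z, (z⁹)²⁶ = z¹⁰, (z⁹)²⁷ = z¹⁹, (z⁹)²⁸ = e.
The smallest positive k with (z⁹)ᵏ = e is 28, so |⟨z⁹⟩| = 28.

Answer: 28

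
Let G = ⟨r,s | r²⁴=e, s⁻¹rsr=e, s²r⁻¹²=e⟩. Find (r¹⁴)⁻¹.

The order of (r¹⁴) is 12 (smallest k with (r¹⁴)ᵏ = e), so (r¹⁴)⁻¹ = (r¹⁴)¹¹ = r¹⁰.
Check: (r¹⁴) · (r¹⁰) → (r¹⁴) · r¹⁰ = e, giving e as required.

Answer: r¹⁰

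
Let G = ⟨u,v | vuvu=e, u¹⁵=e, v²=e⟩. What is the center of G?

An element z ∈ Z(G) iff z commutes with every generator.
For example e is central: e·u = u = u·e; e·v = v = v·e.
Whereas u ∉ Z(G) since u·v = uv ≠ u¹⁴v = v·u.
Checking each of the 30 elements this way gives Z(G) = {e}, of order 1.

Answer: {e}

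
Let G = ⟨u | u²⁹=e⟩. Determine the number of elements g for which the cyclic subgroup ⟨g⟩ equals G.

G is cyclic of order 29. An element generates G iff its order is 29, and a cyclic group of order 29 has exactly φ(29) = 28 such elements.

Answer: 28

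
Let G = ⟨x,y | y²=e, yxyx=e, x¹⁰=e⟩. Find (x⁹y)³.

Compute successive powers of (x⁹y), reducing at each step:
  (x⁹y)²: (x⁹y) · x⁹ = y;   y · y = e
  (x⁹y)³: e · x⁹ = x⁹;   (x⁹) · y = x⁹y

Answer: x⁹y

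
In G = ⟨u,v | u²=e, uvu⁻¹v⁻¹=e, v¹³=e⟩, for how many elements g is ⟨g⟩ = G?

G is cyclic of order 26. An element generates G iff its order is 26, and a cyclic group of order 26 has exactly φ(26) = 12 such elements.

Answer: 12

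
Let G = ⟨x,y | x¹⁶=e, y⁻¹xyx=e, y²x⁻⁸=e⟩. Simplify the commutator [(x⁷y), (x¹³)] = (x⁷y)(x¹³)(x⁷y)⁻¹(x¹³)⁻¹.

[(x⁷y), (x¹³)] = (x⁷y)·(x¹³)·(x⁷y)⁻¹·(x¹³)⁻¹.
  (x⁷y) · (x¹³) = x²y⁻¹
  (x²y⁻¹) · (x⁷y⁻¹) = x³
  (x³) · (x³) = x⁶

Answer: x⁶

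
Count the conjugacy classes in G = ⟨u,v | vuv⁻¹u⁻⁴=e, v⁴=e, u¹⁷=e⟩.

The conjugacy classes (representative and size) are:
  [e] (size 1), [u⁴] (size 4), [u²] (size 4), [u⁵] (size 4), [u¹¹] (size 4), [u⁷v] (size 17), [u³v²] (size 17), [u⁹v³] (size 17).
Class equation: 1 + 4 + 4 + 4 + 4 + 17 + 17 + 17 = 68 = |G|. So G has 8 conjugacy classes.

Answer: 8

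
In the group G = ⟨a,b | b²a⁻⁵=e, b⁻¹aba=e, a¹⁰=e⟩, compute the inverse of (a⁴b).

The order of (a⁴b) is 4 (smallest k with (a⁴b)ᵏ = e), so (a⁴b)⁻¹ = (a⁴b)³ = a⁴b⁻¹.
Check: (a⁴b) · (a⁴b⁻¹) → (a⁴b) · a⁴ = b;   b · b⁻¹ = e, giving e as required.

Answer: a⁴b⁻¹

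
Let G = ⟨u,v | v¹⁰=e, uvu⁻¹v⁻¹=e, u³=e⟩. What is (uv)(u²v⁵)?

Compute (uv) · (u²v⁵) by multiplying left to right and reducing via the relations at each step:
  (uv) · u² = v
  v · v⁵ = v⁶

Answer: v⁶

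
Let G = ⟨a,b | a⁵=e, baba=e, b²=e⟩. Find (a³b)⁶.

Compute successive powers of (a³b), reducing at each step:
  (a³b)²: (a³b) · a³ = b;   b · b = e
  (a³b)³: e · a³ = a³;   (a³) · b = a³b
  (a³b)⁴: (a³b) · a³ = b;   b · b = e
  (a³b)⁵: e · a³ = a³;   (a³) · b = a³b
  (a³b)⁶: (a³b) · a³ = b;   b · b = e

Answer: e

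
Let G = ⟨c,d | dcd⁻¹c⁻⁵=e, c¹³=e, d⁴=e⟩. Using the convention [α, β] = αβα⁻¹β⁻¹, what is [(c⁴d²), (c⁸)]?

[(c⁴d²), (c⁸)] = (c⁴d²)·(c⁸)·(c⁴d²)⁻¹·(c⁸)⁻¹.
  (c⁴d²) · (c⁸) = c⁹d²
  (c⁹d²) · (c⁴d²) = c⁵
  (c⁵) · (c⁵) = c¹⁰

Answer: c¹⁰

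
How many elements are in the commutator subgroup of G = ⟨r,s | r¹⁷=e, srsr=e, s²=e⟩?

G' = [G, G] is generated by all commutators. The generator-pair commutators are: [r, s] = r².
The subgroup they normally generate is {e, r, r², r³, r⁴, r⁵, r⁶, r⁷, r⁸, r⁹, r¹⁰, r¹¹, r¹², r¹³, r¹⁴, r¹⁵, r¹⁶}, of order 17.
Check: |G/G'| = 34/17 = 2 is the order of the abelianisation.

Answer: 17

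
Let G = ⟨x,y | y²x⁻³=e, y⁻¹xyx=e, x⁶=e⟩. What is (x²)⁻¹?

The order of (x²) is 3 (smallest k with (x²)ᵏ = e), so (x²)⁻¹ = (x²)² = x⁴.
Check: (x²) · (x⁴) → (x²) · x⁴ = e, giving e as required.

Answer: x⁴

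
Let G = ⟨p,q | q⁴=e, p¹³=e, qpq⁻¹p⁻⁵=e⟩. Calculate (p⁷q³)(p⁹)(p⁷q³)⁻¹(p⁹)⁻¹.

[(p⁷q³), (p⁹)] = (p⁷q³)·(p⁹)·(p⁷q³)⁻¹·(p⁹)⁻¹.
  (p⁷q³) · (p⁹) = pq³
  (pq³) · (p⁴q) = p⁷
  (p⁷) · (p⁴) = p¹¹

Answer: p¹¹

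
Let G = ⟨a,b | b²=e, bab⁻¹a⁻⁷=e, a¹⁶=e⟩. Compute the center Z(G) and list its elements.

An element z ∈ Z(G) iff z commutes with every generator.
For example a⁸ is central: (a⁸)·a = a⁹ = a·(a⁸); (a⁸)·b = a⁸b = b·(a⁸).
Whereas a ∉ Z(G) since a·b = ab ≠ a⁷b = b·a.
Checking each of the 32 elements this way gives Z(G) = {e, a⁸}, of order 2.

Answer: {e, a⁸}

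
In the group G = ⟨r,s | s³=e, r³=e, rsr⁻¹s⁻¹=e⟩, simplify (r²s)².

Compute successive powers of (r²s), reducing at each step:
  (r²s)²: (r²s) · r² = rs;   (rs) · s = rs²

Answer: rs²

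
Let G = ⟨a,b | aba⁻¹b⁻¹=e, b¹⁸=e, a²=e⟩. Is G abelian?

Each pair of generators commutes: a·b = ab = b·a. Since the generators pairwise commute, every element of G commutes with every other, so G is abelian.

Answer: Yes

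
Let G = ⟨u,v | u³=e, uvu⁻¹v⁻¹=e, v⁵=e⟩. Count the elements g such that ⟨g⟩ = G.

G is cyclic of order 15. An element generates G iff its order is 15, and a cyclic group of order 15 has exactly φ(15) = 8 such elements.

Answer: 8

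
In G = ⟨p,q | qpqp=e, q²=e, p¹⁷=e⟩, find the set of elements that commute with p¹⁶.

⟨p¹⁶⟩ ⊆ C_G(p¹⁶) since powers of p¹⁶ commute with p¹⁶; so |C_G(p¹⁶)| ≥ |⟨p¹⁶⟩| = 17.
By orbit–stabilizer, |C_G(p¹⁶)| = |G| / |conj. class of p¹⁶| = 34 / 2 = 17.
The 17 elements commuting with p¹⁶ are {e, p, p², p³, p⁴, p⁵, p⁶, p⁷, p⁸, p⁹, p¹⁰, p¹¹, p¹², p¹³, p¹⁴, p¹⁵, p¹⁶}.

Answer: {e, p, p², p³, p⁴, p⁵, p⁶, p⁷, p⁸, p⁹, p¹⁰, p¹¹, p¹², p¹³, p¹⁴, p¹⁵, p¹⁶}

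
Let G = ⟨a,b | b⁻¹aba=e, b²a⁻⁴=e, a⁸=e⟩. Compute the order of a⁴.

Compute successive powers until reaching e:
  (a⁴)¹ = a⁴, (a⁴)² = e.
The smallest positive k with (a⁴)ᵏ = e is 2.

Answer: 2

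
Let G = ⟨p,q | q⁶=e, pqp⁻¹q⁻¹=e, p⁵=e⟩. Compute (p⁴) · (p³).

Compute (p⁴) · (p³) by multiplying left to right and reducing via the relations at each step:
  (p⁴) · p³ = p²

Answer: p²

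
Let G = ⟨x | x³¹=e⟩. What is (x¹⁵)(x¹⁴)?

Compute (x¹⁵) · (x¹⁴) by multiplying left to right and reducing via the relations at each step:
  (x¹⁵) · x¹⁴ = x²⁹

Answer: x²⁹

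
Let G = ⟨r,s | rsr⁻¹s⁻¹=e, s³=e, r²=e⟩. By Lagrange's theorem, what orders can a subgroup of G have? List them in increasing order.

|G| = 6 = 2 · 3. By Lagrange's theorem the order of any subgroup divides 6; the divisors of 6 are 1, 2, 3, 6.

Answer: 1, 2, 3, 6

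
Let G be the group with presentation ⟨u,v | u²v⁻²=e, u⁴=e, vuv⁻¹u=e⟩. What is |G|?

Enumerate words in the generators, reducing via the relations: the distinct elements are
  {e, u, v, uv, u², u³, v⁻¹, uv⁻¹}.
No further products give new elements, so |G| = 8.

Answer: 8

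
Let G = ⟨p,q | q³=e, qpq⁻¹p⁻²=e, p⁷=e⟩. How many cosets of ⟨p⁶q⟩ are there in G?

First find ord(p⁶q) by computing successive powers:
  (p⁶q)¹ = p⁶q, (p⁶q)² = p⁴q², (p⁶q)³ = e.
So |⟨p⁶q⟩| = ord(p⁶q) = 3. With |G| = 21, by Lagrange [G : ⟨p⁶q⟩] = 21/3 = 7.

Answer: 7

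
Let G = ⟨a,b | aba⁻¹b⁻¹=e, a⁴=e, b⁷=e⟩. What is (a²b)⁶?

Compute successive powers of (a²b), reducing at each step:
  (a²b)²: (a²b) · a² = b;   b · b = b²
  (a²b)³: (b²) · a² = a²b²;   (a²b²) · b = a²b³
  (a²b)⁴: (a²b³) · a² = b³;   (b³) · b = b⁴
  (a²b)⁵: (b⁴) · a² = a²b⁴;   (a²b⁴) · b = a²b⁵
  (a²b)⁶: (a²b⁵) · a² = b⁵;   (b⁵) · b = b⁶

Answer: b⁶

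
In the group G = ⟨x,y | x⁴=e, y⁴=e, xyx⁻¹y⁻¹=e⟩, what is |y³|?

Compute successive powers until reaching e:
  (y³)¹ = y³, (y³)² = y², (y³)³ = y, (y³)⁴ = e.
The smallest positive k with (y³)ᵏ = e is 4.

Answer: 4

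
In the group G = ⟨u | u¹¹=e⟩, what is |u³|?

Compute successive powers until reaching e:
  (u³)¹ = u³, (u³)² = u⁶, (u³)³ = u⁹, (u³)⁴ = u, (u³)⁵ = u⁴, (u³)⁶ = u⁷, (u³)⁷ = u¹⁰, (u³)⁸ = u², (u³)⁹ = u⁵, (u³)¹⁰ = u⁸, (u³)¹¹ = e.
The smallest positive k with (u³)ᵏ = e is 11.

Answer: 11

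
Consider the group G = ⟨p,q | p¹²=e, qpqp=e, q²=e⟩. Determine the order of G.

Enumerate words in the generators, reducing via the relations: the distinct elements are
  {e, p, q, pq, p², p³, p⁴, p⁵, p⁶, p⁷, p⁸, p⁹, p²q, p³q, p¹¹, p¹⁰, p⁴q, p⁵q, p⁶q, p⁷q, p⁸q, p⁹q, p¹¹q, p¹⁰q}.
No further products give new elements, so |G| = 24.

Answer: 24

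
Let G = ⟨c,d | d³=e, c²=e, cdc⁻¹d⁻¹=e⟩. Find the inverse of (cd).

The order of (cd) is 6 (smallest k with (cd)ᵏ = e), so (cd)⁻¹ = (cd)⁵ = cd².
Check: (cd) · (cd²) → (cd) · c = d;   d · d² = e, giving e as required.

Answer: cd²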